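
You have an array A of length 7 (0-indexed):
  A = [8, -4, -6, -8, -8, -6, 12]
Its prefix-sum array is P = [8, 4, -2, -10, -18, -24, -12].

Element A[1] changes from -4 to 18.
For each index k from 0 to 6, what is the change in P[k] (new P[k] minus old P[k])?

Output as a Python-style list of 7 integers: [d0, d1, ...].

Element change: A[1] -4 -> 18, delta = 22
For k < 1: P[k] unchanged, delta_P[k] = 0
For k >= 1: P[k] shifts by exactly 22
Delta array: [0, 22, 22, 22, 22, 22, 22]

Answer: [0, 22, 22, 22, 22, 22, 22]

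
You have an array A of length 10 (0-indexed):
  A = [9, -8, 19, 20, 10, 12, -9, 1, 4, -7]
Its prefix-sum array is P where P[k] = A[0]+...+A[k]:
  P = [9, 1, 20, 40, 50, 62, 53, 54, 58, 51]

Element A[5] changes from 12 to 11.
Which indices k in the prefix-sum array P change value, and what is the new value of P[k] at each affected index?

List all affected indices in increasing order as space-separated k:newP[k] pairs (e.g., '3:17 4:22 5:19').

P[k] = A[0] + ... + A[k]
P[k] includes A[5] iff k >= 5
Affected indices: 5, 6, ..., 9; delta = -1
  P[5]: 62 + -1 = 61
  P[6]: 53 + -1 = 52
  P[7]: 54 + -1 = 53
  P[8]: 58 + -1 = 57
  P[9]: 51 + -1 = 50

Answer: 5:61 6:52 7:53 8:57 9:50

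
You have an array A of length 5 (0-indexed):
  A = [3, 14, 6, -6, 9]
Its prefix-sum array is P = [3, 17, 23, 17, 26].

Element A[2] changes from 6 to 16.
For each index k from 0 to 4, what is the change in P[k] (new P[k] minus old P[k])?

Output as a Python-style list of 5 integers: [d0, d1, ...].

Element change: A[2] 6 -> 16, delta = 10
For k < 2: P[k] unchanged, delta_P[k] = 0
For k >= 2: P[k] shifts by exactly 10
Delta array: [0, 0, 10, 10, 10]

Answer: [0, 0, 10, 10, 10]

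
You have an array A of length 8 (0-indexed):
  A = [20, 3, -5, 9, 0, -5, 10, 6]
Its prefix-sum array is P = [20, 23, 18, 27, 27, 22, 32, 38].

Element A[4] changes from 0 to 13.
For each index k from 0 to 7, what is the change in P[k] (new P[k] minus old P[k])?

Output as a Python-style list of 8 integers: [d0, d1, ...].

Answer: [0, 0, 0, 0, 13, 13, 13, 13]

Derivation:
Element change: A[4] 0 -> 13, delta = 13
For k < 4: P[k] unchanged, delta_P[k] = 0
For k >= 4: P[k] shifts by exactly 13
Delta array: [0, 0, 0, 0, 13, 13, 13, 13]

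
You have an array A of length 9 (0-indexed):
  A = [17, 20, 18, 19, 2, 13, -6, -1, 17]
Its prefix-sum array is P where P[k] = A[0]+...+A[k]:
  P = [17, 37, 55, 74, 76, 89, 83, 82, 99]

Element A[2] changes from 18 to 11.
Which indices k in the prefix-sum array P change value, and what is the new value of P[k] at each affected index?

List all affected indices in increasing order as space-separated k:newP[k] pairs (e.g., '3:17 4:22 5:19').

P[k] = A[0] + ... + A[k]
P[k] includes A[2] iff k >= 2
Affected indices: 2, 3, ..., 8; delta = -7
  P[2]: 55 + -7 = 48
  P[3]: 74 + -7 = 67
  P[4]: 76 + -7 = 69
  P[5]: 89 + -7 = 82
  P[6]: 83 + -7 = 76
  P[7]: 82 + -7 = 75
  P[8]: 99 + -7 = 92

Answer: 2:48 3:67 4:69 5:82 6:76 7:75 8:92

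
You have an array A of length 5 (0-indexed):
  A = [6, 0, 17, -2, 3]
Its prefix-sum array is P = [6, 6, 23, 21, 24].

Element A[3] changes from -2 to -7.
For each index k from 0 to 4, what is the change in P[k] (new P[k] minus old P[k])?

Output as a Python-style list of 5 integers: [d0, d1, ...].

Answer: [0, 0, 0, -5, -5]

Derivation:
Element change: A[3] -2 -> -7, delta = -5
For k < 3: P[k] unchanged, delta_P[k] = 0
For k >= 3: P[k] shifts by exactly -5
Delta array: [0, 0, 0, -5, -5]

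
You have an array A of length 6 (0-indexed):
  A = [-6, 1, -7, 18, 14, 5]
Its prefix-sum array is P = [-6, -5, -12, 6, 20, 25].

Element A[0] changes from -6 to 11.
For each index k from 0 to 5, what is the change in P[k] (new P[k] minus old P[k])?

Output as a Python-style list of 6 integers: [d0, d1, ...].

Answer: [17, 17, 17, 17, 17, 17]

Derivation:
Element change: A[0] -6 -> 11, delta = 17
For k < 0: P[k] unchanged, delta_P[k] = 0
For k >= 0: P[k] shifts by exactly 17
Delta array: [17, 17, 17, 17, 17, 17]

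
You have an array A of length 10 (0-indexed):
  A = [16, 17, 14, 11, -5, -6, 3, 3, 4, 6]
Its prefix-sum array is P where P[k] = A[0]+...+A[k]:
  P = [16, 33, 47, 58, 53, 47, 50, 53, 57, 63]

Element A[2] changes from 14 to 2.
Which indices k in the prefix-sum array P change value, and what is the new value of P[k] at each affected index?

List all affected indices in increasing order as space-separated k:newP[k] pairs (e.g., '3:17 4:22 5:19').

Answer: 2:35 3:46 4:41 5:35 6:38 7:41 8:45 9:51

Derivation:
P[k] = A[0] + ... + A[k]
P[k] includes A[2] iff k >= 2
Affected indices: 2, 3, ..., 9; delta = -12
  P[2]: 47 + -12 = 35
  P[3]: 58 + -12 = 46
  P[4]: 53 + -12 = 41
  P[5]: 47 + -12 = 35
  P[6]: 50 + -12 = 38
  P[7]: 53 + -12 = 41
  P[8]: 57 + -12 = 45
  P[9]: 63 + -12 = 51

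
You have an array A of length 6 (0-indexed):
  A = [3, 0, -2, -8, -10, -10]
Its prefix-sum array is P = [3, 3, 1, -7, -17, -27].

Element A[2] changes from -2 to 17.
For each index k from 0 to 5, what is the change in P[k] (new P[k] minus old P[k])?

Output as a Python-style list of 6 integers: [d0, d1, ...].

Element change: A[2] -2 -> 17, delta = 19
For k < 2: P[k] unchanged, delta_P[k] = 0
For k >= 2: P[k] shifts by exactly 19
Delta array: [0, 0, 19, 19, 19, 19]

Answer: [0, 0, 19, 19, 19, 19]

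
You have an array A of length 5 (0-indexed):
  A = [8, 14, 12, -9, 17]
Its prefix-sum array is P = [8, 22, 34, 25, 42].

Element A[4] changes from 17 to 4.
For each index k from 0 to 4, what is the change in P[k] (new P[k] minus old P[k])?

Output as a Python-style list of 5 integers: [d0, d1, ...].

Answer: [0, 0, 0, 0, -13]

Derivation:
Element change: A[4] 17 -> 4, delta = -13
For k < 4: P[k] unchanged, delta_P[k] = 0
For k >= 4: P[k] shifts by exactly -13
Delta array: [0, 0, 0, 0, -13]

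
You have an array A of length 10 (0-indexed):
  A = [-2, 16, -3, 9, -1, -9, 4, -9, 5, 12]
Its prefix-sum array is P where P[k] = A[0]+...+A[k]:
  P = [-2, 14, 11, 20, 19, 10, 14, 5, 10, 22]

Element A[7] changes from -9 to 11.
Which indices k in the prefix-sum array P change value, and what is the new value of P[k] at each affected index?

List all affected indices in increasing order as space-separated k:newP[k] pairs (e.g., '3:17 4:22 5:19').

Answer: 7:25 8:30 9:42

Derivation:
P[k] = A[0] + ... + A[k]
P[k] includes A[7] iff k >= 7
Affected indices: 7, 8, ..., 9; delta = 20
  P[7]: 5 + 20 = 25
  P[8]: 10 + 20 = 30
  P[9]: 22 + 20 = 42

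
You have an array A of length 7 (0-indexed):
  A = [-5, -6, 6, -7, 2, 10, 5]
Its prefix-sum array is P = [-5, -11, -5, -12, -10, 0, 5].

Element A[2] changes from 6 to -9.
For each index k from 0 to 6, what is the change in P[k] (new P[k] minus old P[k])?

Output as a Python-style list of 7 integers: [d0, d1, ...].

Answer: [0, 0, -15, -15, -15, -15, -15]

Derivation:
Element change: A[2] 6 -> -9, delta = -15
For k < 2: P[k] unchanged, delta_P[k] = 0
For k >= 2: P[k] shifts by exactly -15
Delta array: [0, 0, -15, -15, -15, -15, -15]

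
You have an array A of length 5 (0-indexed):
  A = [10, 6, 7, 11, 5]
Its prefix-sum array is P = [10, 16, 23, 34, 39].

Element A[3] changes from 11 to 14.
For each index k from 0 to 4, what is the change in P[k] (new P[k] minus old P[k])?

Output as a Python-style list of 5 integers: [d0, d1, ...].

Element change: A[3] 11 -> 14, delta = 3
For k < 3: P[k] unchanged, delta_P[k] = 0
For k >= 3: P[k] shifts by exactly 3
Delta array: [0, 0, 0, 3, 3]

Answer: [0, 0, 0, 3, 3]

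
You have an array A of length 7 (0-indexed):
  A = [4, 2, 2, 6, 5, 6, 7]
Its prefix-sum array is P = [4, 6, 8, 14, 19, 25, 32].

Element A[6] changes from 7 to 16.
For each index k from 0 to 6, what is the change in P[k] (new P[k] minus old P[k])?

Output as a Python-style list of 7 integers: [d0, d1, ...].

Element change: A[6] 7 -> 16, delta = 9
For k < 6: P[k] unchanged, delta_P[k] = 0
For k >= 6: P[k] shifts by exactly 9
Delta array: [0, 0, 0, 0, 0, 0, 9]

Answer: [0, 0, 0, 0, 0, 0, 9]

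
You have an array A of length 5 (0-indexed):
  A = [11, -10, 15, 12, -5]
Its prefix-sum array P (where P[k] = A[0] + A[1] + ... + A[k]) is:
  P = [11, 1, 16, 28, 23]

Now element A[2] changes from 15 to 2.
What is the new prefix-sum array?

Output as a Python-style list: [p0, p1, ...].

Answer: [11, 1, 3, 15, 10]

Derivation:
Change: A[2] 15 -> 2, delta = -13
P[k] for k < 2: unchanged (A[2] not included)
P[k] for k >= 2: shift by delta = -13
  P[0] = 11 + 0 = 11
  P[1] = 1 + 0 = 1
  P[2] = 16 + -13 = 3
  P[3] = 28 + -13 = 15
  P[4] = 23 + -13 = 10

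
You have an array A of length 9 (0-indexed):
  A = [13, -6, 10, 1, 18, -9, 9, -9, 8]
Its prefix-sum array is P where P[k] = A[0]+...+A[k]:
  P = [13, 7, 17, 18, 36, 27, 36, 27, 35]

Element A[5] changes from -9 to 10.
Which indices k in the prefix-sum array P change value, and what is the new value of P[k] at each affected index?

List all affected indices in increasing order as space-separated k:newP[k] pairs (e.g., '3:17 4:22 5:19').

P[k] = A[0] + ... + A[k]
P[k] includes A[5] iff k >= 5
Affected indices: 5, 6, ..., 8; delta = 19
  P[5]: 27 + 19 = 46
  P[6]: 36 + 19 = 55
  P[7]: 27 + 19 = 46
  P[8]: 35 + 19 = 54

Answer: 5:46 6:55 7:46 8:54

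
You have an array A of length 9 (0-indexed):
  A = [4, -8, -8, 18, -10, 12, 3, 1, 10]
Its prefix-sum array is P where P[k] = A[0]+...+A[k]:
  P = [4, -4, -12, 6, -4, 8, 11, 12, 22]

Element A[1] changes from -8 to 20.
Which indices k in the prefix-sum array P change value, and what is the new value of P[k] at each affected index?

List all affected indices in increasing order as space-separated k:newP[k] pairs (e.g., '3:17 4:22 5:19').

P[k] = A[0] + ... + A[k]
P[k] includes A[1] iff k >= 1
Affected indices: 1, 2, ..., 8; delta = 28
  P[1]: -4 + 28 = 24
  P[2]: -12 + 28 = 16
  P[3]: 6 + 28 = 34
  P[4]: -4 + 28 = 24
  P[5]: 8 + 28 = 36
  P[6]: 11 + 28 = 39
  P[7]: 12 + 28 = 40
  P[8]: 22 + 28 = 50

Answer: 1:24 2:16 3:34 4:24 5:36 6:39 7:40 8:50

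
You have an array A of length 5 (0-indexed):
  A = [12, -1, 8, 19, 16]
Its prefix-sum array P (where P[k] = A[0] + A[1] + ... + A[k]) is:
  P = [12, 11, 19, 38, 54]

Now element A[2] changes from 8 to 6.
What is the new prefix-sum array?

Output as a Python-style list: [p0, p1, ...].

Change: A[2] 8 -> 6, delta = -2
P[k] for k < 2: unchanged (A[2] not included)
P[k] for k >= 2: shift by delta = -2
  P[0] = 12 + 0 = 12
  P[1] = 11 + 0 = 11
  P[2] = 19 + -2 = 17
  P[3] = 38 + -2 = 36
  P[4] = 54 + -2 = 52

Answer: [12, 11, 17, 36, 52]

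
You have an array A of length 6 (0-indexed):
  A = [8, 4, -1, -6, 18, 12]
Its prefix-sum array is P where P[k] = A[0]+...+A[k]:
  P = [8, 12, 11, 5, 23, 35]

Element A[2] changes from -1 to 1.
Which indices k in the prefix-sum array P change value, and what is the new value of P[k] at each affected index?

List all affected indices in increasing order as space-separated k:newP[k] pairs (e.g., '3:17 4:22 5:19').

P[k] = A[0] + ... + A[k]
P[k] includes A[2] iff k >= 2
Affected indices: 2, 3, ..., 5; delta = 2
  P[2]: 11 + 2 = 13
  P[3]: 5 + 2 = 7
  P[4]: 23 + 2 = 25
  P[5]: 35 + 2 = 37

Answer: 2:13 3:7 4:25 5:37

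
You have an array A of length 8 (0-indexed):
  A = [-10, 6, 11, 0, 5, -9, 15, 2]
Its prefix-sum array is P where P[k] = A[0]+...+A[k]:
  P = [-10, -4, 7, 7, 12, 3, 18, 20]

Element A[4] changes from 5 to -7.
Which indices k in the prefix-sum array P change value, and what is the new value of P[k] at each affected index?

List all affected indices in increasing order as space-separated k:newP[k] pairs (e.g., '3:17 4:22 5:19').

Answer: 4:0 5:-9 6:6 7:8

Derivation:
P[k] = A[0] + ... + A[k]
P[k] includes A[4] iff k >= 4
Affected indices: 4, 5, ..., 7; delta = -12
  P[4]: 12 + -12 = 0
  P[5]: 3 + -12 = -9
  P[6]: 18 + -12 = 6
  P[7]: 20 + -12 = 8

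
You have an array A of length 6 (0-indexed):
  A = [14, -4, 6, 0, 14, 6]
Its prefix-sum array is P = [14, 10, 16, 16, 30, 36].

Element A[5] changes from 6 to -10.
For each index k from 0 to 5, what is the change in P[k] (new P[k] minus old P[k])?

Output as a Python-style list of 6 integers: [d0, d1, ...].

Element change: A[5] 6 -> -10, delta = -16
For k < 5: P[k] unchanged, delta_P[k] = 0
For k >= 5: P[k] shifts by exactly -16
Delta array: [0, 0, 0, 0, 0, -16]

Answer: [0, 0, 0, 0, 0, -16]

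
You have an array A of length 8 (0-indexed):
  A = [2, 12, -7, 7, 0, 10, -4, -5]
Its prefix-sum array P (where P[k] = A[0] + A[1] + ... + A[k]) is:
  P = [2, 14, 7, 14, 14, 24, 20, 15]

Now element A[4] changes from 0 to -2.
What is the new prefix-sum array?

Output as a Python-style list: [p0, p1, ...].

Answer: [2, 14, 7, 14, 12, 22, 18, 13]

Derivation:
Change: A[4] 0 -> -2, delta = -2
P[k] for k < 4: unchanged (A[4] not included)
P[k] for k >= 4: shift by delta = -2
  P[0] = 2 + 0 = 2
  P[1] = 14 + 0 = 14
  P[2] = 7 + 0 = 7
  P[3] = 14 + 0 = 14
  P[4] = 14 + -2 = 12
  P[5] = 24 + -2 = 22
  P[6] = 20 + -2 = 18
  P[7] = 15 + -2 = 13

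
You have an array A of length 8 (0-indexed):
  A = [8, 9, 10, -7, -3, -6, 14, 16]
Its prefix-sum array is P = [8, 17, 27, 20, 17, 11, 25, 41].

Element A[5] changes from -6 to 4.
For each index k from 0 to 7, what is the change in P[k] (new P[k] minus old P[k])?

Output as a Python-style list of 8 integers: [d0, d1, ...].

Answer: [0, 0, 0, 0, 0, 10, 10, 10]

Derivation:
Element change: A[5] -6 -> 4, delta = 10
For k < 5: P[k] unchanged, delta_P[k] = 0
For k >= 5: P[k] shifts by exactly 10
Delta array: [0, 0, 0, 0, 0, 10, 10, 10]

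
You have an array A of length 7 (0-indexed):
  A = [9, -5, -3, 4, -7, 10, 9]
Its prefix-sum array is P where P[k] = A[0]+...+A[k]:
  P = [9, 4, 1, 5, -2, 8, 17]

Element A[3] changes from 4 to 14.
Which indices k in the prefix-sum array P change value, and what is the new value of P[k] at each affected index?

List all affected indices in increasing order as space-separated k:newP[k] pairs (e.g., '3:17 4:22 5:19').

P[k] = A[0] + ... + A[k]
P[k] includes A[3] iff k >= 3
Affected indices: 3, 4, ..., 6; delta = 10
  P[3]: 5 + 10 = 15
  P[4]: -2 + 10 = 8
  P[5]: 8 + 10 = 18
  P[6]: 17 + 10 = 27

Answer: 3:15 4:8 5:18 6:27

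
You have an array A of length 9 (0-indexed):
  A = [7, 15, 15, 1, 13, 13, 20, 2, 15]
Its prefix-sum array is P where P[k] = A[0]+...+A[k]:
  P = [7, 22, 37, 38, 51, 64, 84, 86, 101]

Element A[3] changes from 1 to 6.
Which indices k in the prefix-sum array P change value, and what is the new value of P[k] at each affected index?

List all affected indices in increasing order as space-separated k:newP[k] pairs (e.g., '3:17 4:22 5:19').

Answer: 3:43 4:56 5:69 6:89 7:91 8:106

Derivation:
P[k] = A[0] + ... + A[k]
P[k] includes A[3] iff k >= 3
Affected indices: 3, 4, ..., 8; delta = 5
  P[3]: 38 + 5 = 43
  P[4]: 51 + 5 = 56
  P[5]: 64 + 5 = 69
  P[6]: 84 + 5 = 89
  P[7]: 86 + 5 = 91
  P[8]: 101 + 5 = 106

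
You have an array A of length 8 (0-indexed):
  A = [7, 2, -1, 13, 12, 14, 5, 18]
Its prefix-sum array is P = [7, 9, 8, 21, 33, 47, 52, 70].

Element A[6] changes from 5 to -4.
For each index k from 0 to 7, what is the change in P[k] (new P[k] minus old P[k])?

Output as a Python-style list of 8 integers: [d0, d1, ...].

Answer: [0, 0, 0, 0, 0, 0, -9, -9]

Derivation:
Element change: A[6] 5 -> -4, delta = -9
For k < 6: P[k] unchanged, delta_P[k] = 0
For k >= 6: P[k] shifts by exactly -9
Delta array: [0, 0, 0, 0, 0, 0, -9, -9]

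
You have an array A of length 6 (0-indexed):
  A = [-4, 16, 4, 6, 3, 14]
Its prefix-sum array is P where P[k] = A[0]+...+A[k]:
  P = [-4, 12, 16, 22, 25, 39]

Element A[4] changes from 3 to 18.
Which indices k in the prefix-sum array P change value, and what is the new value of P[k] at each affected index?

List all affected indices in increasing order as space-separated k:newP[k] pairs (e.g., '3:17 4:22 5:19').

Answer: 4:40 5:54

Derivation:
P[k] = A[0] + ... + A[k]
P[k] includes A[4] iff k >= 4
Affected indices: 4, 5, ..., 5; delta = 15
  P[4]: 25 + 15 = 40
  P[5]: 39 + 15 = 54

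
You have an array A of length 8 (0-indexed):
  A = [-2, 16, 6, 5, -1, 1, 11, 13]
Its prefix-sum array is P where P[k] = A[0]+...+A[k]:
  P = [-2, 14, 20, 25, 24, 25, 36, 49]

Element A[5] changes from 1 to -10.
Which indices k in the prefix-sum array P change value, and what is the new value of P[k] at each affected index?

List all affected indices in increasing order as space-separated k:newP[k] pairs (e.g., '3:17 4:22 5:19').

P[k] = A[0] + ... + A[k]
P[k] includes A[5] iff k >= 5
Affected indices: 5, 6, ..., 7; delta = -11
  P[5]: 25 + -11 = 14
  P[6]: 36 + -11 = 25
  P[7]: 49 + -11 = 38

Answer: 5:14 6:25 7:38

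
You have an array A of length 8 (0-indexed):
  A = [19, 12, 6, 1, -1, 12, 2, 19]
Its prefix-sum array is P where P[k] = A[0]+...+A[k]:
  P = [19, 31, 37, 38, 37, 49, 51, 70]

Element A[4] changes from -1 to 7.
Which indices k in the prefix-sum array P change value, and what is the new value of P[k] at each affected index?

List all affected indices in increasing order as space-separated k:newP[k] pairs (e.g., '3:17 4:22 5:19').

P[k] = A[0] + ... + A[k]
P[k] includes A[4] iff k >= 4
Affected indices: 4, 5, ..., 7; delta = 8
  P[4]: 37 + 8 = 45
  P[5]: 49 + 8 = 57
  P[6]: 51 + 8 = 59
  P[7]: 70 + 8 = 78

Answer: 4:45 5:57 6:59 7:78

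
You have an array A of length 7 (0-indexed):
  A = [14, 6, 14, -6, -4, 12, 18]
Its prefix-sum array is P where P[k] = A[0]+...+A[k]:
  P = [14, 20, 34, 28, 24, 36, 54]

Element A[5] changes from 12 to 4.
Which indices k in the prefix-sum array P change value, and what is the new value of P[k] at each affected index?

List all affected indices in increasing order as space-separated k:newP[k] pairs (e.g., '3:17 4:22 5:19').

P[k] = A[0] + ... + A[k]
P[k] includes A[5] iff k >= 5
Affected indices: 5, 6, ..., 6; delta = -8
  P[5]: 36 + -8 = 28
  P[6]: 54 + -8 = 46

Answer: 5:28 6:46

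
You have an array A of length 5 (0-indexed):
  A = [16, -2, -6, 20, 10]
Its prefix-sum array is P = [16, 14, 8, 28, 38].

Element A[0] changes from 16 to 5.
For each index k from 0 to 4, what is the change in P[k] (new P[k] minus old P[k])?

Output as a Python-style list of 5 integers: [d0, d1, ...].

Element change: A[0] 16 -> 5, delta = -11
For k < 0: P[k] unchanged, delta_P[k] = 0
For k >= 0: P[k] shifts by exactly -11
Delta array: [-11, -11, -11, -11, -11]

Answer: [-11, -11, -11, -11, -11]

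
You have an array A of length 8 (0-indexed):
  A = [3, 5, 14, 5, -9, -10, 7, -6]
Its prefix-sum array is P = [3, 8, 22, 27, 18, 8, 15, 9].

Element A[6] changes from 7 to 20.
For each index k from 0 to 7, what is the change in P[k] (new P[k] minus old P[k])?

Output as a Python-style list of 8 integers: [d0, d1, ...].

Answer: [0, 0, 0, 0, 0, 0, 13, 13]

Derivation:
Element change: A[6] 7 -> 20, delta = 13
For k < 6: P[k] unchanged, delta_P[k] = 0
For k >= 6: P[k] shifts by exactly 13
Delta array: [0, 0, 0, 0, 0, 0, 13, 13]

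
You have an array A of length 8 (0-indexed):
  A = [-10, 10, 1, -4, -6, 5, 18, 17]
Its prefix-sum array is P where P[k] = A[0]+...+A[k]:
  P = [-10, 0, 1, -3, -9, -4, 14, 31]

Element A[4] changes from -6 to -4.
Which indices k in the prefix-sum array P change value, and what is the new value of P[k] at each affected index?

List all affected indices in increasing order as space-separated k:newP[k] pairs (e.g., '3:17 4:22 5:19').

Answer: 4:-7 5:-2 6:16 7:33

Derivation:
P[k] = A[0] + ... + A[k]
P[k] includes A[4] iff k >= 4
Affected indices: 4, 5, ..., 7; delta = 2
  P[4]: -9 + 2 = -7
  P[5]: -4 + 2 = -2
  P[6]: 14 + 2 = 16
  P[7]: 31 + 2 = 33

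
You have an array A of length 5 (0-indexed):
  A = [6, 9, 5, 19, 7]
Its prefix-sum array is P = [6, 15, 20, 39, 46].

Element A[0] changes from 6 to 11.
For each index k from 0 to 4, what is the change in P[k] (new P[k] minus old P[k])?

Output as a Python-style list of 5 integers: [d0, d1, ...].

Answer: [5, 5, 5, 5, 5]

Derivation:
Element change: A[0] 6 -> 11, delta = 5
For k < 0: P[k] unchanged, delta_P[k] = 0
For k >= 0: P[k] shifts by exactly 5
Delta array: [5, 5, 5, 5, 5]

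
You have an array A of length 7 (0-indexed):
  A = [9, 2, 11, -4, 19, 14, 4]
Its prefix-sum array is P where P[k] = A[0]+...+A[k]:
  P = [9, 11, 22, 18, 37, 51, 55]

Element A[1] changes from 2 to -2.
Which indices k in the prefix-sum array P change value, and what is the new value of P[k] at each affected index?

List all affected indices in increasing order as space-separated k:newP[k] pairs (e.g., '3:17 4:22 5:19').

P[k] = A[0] + ... + A[k]
P[k] includes A[1] iff k >= 1
Affected indices: 1, 2, ..., 6; delta = -4
  P[1]: 11 + -4 = 7
  P[2]: 22 + -4 = 18
  P[3]: 18 + -4 = 14
  P[4]: 37 + -4 = 33
  P[5]: 51 + -4 = 47
  P[6]: 55 + -4 = 51

Answer: 1:7 2:18 3:14 4:33 5:47 6:51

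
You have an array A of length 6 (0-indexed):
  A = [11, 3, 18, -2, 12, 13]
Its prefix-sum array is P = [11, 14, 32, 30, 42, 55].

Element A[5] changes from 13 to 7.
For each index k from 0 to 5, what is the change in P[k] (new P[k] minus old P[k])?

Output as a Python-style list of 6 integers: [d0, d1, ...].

Element change: A[5] 13 -> 7, delta = -6
For k < 5: P[k] unchanged, delta_P[k] = 0
For k >= 5: P[k] shifts by exactly -6
Delta array: [0, 0, 0, 0, 0, -6]

Answer: [0, 0, 0, 0, 0, -6]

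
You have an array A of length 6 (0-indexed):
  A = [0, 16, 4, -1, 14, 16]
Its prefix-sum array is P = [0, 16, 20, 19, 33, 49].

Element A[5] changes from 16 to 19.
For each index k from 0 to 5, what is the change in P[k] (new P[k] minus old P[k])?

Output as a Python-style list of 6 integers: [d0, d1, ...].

Element change: A[5] 16 -> 19, delta = 3
For k < 5: P[k] unchanged, delta_P[k] = 0
For k >= 5: P[k] shifts by exactly 3
Delta array: [0, 0, 0, 0, 0, 3]

Answer: [0, 0, 0, 0, 0, 3]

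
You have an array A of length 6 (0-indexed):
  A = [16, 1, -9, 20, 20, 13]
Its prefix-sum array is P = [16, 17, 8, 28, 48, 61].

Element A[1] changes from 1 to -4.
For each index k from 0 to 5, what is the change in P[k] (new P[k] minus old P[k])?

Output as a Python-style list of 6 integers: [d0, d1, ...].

Element change: A[1] 1 -> -4, delta = -5
For k < 1: P[k] unchanged, delta_P[k] = 0
For k >= 1: P[k] shifts by exactly -5
Delta array: [0, -5, -5, -5, -5, -5]

Answer: [0, -5, -5, -5, -5, -5]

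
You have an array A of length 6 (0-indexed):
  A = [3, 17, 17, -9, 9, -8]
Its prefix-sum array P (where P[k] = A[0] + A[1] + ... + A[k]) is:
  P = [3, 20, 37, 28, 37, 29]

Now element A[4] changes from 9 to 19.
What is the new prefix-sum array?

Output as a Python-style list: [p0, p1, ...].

Answer: [3, 20, 37, 28, 47, 39]

Derivation:
Change: A[4] 9 -> 19, delta = 10
P[k] for k < 4: unchanged (A[4] not included)
P[k] for k >= 4: shift by delta = 10
  P[0] = 3 + 0 = 3
  P[1] = 20 + 0 = 20
  P[2] = 37 + 0 = 37
  P[3] = 28 + 0 = 28
  P[4] = 37 + 10 = 47
  P[5] = 29 + 10 = 39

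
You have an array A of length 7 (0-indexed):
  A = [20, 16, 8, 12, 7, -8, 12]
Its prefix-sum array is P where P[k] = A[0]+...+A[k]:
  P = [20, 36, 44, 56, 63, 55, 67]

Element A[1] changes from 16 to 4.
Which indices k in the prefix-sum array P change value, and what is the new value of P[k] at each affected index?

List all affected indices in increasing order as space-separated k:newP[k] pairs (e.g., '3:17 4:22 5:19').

P[k] = A[0] + ... + A[k]
P[k] includes A[1] iff k >= 1
Affected indices: 1, 2, ..., 6; delta = -12
  P[1]: 36 + -12 = 24
  P[2]: 44 + -12 = 32
  P[3]: 56 + -12 = 44
  P[4]: 63 + -12 = 51
  P[5]: 55 + -12 = 43
  P[6]: 67 + -12 = 55

Answer: 1:24 2:32 3:44 4:51 5:43 6:55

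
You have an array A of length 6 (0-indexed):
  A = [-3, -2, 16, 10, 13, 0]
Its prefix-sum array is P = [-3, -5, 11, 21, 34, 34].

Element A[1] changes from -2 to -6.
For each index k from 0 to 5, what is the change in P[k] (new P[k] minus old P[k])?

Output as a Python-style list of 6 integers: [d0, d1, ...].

Element change: A[1] -2 -> -6, delta = -4
For k < 1: P[k] unchanged, delta_P[k] = 0
For k >= 1: P[k] shifts by exactly -4
Delta array: [0, -4, -4, -4, -4, -4]

Answer: [0, -4, -4, -4, -4, -4]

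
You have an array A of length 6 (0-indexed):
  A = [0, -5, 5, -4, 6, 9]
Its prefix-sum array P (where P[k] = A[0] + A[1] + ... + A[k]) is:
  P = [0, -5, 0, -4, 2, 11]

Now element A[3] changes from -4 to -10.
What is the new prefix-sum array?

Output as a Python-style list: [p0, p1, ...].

Change: A[3] -4 -> -10, delta = -6
P[k] for k < 3: unchanged (A[3] not included)
P[k] for k >= 3: shift by delta = -6
  P[0] = 0 + 0 = 0
  P[1] = -5 + 0 = -5
  P[2] = 0 + 0 = 0
  P[3] = -4 + -6 = -10
  P[4] = 2 + -6 = -4
  P[5] = 11 + -6 = 5

Answer: [0, -5, 0, -10, -4, 5]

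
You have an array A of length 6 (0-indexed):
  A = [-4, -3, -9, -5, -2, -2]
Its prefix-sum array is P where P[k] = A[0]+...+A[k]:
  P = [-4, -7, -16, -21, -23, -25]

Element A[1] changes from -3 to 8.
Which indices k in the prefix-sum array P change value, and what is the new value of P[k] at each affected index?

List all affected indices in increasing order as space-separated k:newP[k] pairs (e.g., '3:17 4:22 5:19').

P[k] = A[0] + ... + A[k]
P[k] includes A[1] iff k >= 1
Affected indices: 1, 2, ..., 5; delta = 11
  P[1]: -7 + 11 = 4
  P[2]: -16 + 11 = -5
  P[3]: -21 + 11 = -10
  P[4]: -23 + 11 = -12
  P[5]: -25 + 11 = -14

Answer: 1:4 2:-5 3:-10 4:-12 5:-14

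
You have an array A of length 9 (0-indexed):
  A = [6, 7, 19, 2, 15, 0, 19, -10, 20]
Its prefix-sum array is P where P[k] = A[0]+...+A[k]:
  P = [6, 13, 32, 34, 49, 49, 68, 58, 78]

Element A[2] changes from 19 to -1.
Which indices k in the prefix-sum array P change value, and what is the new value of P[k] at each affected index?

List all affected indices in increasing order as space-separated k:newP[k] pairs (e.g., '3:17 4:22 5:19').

Answer: 2:12 3:14 4:29 5:29 6:48 7:38 8:58

Derivation:
P[k] = A[0] + ... + A[k]
P[k] includes A[2] iff k >= 2
Affected indices: 2, 3, ..., 8; delta = -20
  P[2]: 32 + -20 = 12
  P[3]: 34 + -20 = 14
  P[4]: 49 + -20 = 29
  P[5]: 49 + -20 = 29
  P[6]: 68 + -20 = 48
  P[7]: 58 + -20 = 38
  P[8]: 78 + -20 = 58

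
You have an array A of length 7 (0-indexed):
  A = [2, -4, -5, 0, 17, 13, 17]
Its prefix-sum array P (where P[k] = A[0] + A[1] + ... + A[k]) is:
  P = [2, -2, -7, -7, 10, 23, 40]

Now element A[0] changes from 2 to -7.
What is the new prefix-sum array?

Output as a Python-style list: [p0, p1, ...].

Change: A[0] 2 -> -7, delta = -9
P[k] for k < 0: unchanged (A[0] not included)
P[k] for k >= 0: shift by delta = -9
  P[0] = 2 + -9 = -7
  P[1] = -2 + -9 = -11
  P[2] = -7 + -9 = -16
  P[3] = -7 + -9 = -16
  P[4] = 10 + -9 = 1
  P[5] = 23 + -9 = 14
  P[6] = 40 + -9 = 31

Answer: [-7, -11, -16, -16, 1, 14, 31]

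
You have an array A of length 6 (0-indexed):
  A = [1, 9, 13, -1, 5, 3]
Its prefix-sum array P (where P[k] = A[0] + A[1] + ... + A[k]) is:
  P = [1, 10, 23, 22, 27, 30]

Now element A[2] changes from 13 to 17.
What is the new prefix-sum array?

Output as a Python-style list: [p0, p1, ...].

Change: A[2] 13 -> 17, delta = 4
P[k] for k < 2: unchanged (A[2] not included)
P[k] for k >= 2: shift by delta = 4
  P[0] = 1 + 0 = 1
  P[1] = 10 + 0 = 10
  P[2] = 23 + 4 = 27
  P[3] = 22 + 4 = 26
  P[4] = 27 + 4 = 31
  P[5] = 30 + 4 = 34

Answer: [1, 10, 27, 26, 31, 34]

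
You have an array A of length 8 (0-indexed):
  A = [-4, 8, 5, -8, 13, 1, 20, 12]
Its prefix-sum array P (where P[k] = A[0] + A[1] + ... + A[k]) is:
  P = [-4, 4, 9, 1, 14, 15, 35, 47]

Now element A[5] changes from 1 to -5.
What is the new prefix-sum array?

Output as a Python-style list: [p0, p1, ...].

Answer: [-4, 4, 9, 1, 14, 9, 29, 41]

Derivation:
Change: A[5] 1 -> -5, delta = -6
P[k] for k < 5: unchanged (A[5] not included)
P[k] for k >= 5: shift by delta = -6
  P[0] = -4 + 0 = -4
  P[1] = 4 + 0 = 4
  P[2] = 9 + 0 = 9
  P[3] = 1 + 0 = 1
  P[4] = 14 + 0 = 14
  P[5] = 15 + -6 = 9
  P[6] = 35 + -6 = 29
  P[7] = 47 + -6 = 41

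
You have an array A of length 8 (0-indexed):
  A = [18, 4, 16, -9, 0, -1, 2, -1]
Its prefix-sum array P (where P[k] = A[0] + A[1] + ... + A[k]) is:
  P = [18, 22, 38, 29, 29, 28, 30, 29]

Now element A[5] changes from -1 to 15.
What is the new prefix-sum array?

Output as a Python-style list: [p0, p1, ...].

Change: A[5] -1 -> 15, delta = 16
P[k] for k < 5: unchanged (A[5] not included)
P[k] for k >= 5: shift by delta = 16
  P[0] = 18 + 0 = 18
  P[1] = 22 + 0 = 22
  P[2] = 38 + 0 = 38
  P[3] = 29 + 0 = 29
  P[4] = 29 + 0 = 29
  P[5] = 28 + 16 = 44
  P[6] = 30 + 16 = 46
  P[7] = 29 + 16 = 45

Answer: [18, 22, 38, 29, 29, 44, 46, 45]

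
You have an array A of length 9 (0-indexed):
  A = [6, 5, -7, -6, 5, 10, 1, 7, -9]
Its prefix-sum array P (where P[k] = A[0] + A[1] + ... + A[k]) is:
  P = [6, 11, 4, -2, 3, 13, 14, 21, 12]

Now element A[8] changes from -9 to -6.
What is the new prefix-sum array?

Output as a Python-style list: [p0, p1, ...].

Answer: [6, 11, 4, -2, 3, 13, 14, 21, 15]

Derivation:
Change: A[8] -9 -> -6, delta = 3
P[k] for k < 8: unchanged (A[8] not included)
P[k] for k >= 8: shift by delta = 3
  P[0] = 6 + 0 = 6
  P[1] = 11 + 0 = 11
  P[2] = 4 + 0 = 4
  P[3] = -2 + 0 = -2
  P[4] = 3 + 0 = 3
  P[5] = 13 + 0 = 13
  P[6] = 14 + 0 = 14
  P[7] = 21 + 0 = 21
  P[8] = 12 + 3 = 15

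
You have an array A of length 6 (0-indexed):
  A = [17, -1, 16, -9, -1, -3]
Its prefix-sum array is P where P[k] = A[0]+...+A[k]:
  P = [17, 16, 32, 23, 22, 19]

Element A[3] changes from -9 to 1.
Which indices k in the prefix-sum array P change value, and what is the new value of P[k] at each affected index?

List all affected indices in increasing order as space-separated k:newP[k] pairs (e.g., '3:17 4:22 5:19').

Answer: 3:33 4:32 5:29

Derivation:
P[k] = A[0] + ... + A[k]
P[k] includes A[3] iff k >= 3
Affected indices: 3, 4, ..., 5; delta = 10
  P[3]: 23 + 10 = 33
  P[4]: 22 + 10 = 32
  P[5]: 19 + 10 = 29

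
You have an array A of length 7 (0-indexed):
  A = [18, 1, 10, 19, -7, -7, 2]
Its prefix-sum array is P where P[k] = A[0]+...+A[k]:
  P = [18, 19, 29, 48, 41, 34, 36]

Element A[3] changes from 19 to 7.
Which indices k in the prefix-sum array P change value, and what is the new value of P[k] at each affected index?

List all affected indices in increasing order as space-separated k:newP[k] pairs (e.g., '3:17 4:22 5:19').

Answer: 3:36 4:29 5:22 6:24

Derivation:
P[k] = A[0] + ... + A[k]
P[k] includes A[3] iff k >= 3
Affected indices: 3, 4, ..., 6; delta = -12
  P[3]: 48 + -12 = 36
  P[4]: 41 + -12 = 29
  P[5]: 34 + -12 = 22
  P[6]: 36 + -12 = 24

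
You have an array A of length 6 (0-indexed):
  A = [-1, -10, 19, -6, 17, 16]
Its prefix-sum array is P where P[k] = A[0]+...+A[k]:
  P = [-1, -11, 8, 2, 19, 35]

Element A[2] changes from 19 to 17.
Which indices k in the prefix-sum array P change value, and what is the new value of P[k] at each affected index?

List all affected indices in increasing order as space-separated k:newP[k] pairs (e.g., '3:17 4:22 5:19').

P[k] = A[0] + ... + A[k]
P[k] includes A[2] iff k >= 2
Affected indices: 2, 3, ..., 5; delta = -2
  P[2]: 8 + -2 = 6
  P[3]: 2 + -2 = 0
  P[4]: 19 + -2 = 17
  P[5]: 35 + -2 = 33

Answer: 2:6 3:0 4:17 5:33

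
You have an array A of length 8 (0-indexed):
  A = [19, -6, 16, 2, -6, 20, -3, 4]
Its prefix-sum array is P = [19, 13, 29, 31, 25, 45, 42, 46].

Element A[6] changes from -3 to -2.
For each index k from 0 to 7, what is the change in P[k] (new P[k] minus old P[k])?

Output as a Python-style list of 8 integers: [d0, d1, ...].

Element change: A[6] -3 -> -2, delta = 1
For k < 6: P[k] unchanged, delta_P[k] = 0
For k >= 6: P[k] shifts by exactly 1
Delta array: [0, 0, 0, 0, 0, 0, 1, 1]

Answer: [0, 0, 0, 0, 0, 0, 1, 1]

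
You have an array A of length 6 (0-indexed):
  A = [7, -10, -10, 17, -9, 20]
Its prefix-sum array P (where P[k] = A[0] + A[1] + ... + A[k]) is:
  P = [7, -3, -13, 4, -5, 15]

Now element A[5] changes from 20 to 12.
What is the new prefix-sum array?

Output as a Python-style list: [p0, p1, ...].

Change: A[5] 20 -> 12, delta = -8
P[k] for k < 5: unchanged (A[5] not included)
P[k] for k >= 5: shift by delta = -8
  P[0] = 7 + 0 = 7
  P[1] = -3 + 0 = -3
  P[2] = -13 + 0 = -13
  P[3] = 4 + 0 = 4
  P[4] = -5 + 0 = -5
  P[5] = 15 + -8 = 7

Answer: [7, -3, -13, 4, -5, 7]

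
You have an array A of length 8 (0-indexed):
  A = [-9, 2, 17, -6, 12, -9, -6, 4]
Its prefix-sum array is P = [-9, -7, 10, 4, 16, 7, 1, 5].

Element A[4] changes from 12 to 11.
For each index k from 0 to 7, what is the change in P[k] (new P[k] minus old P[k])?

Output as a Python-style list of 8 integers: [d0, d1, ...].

Element change: A[4] 12 -> 11, delta = -1
For k < 4: P[k] unchanged, delta_P[k] = 0
For k >= 4: P[k] shifts by exactly -1
Delta array: [0, 0, 0, 0, -1, -1, -1, -1]

Answer: [0, 0, 0, 0, -1, -1, -1, -1]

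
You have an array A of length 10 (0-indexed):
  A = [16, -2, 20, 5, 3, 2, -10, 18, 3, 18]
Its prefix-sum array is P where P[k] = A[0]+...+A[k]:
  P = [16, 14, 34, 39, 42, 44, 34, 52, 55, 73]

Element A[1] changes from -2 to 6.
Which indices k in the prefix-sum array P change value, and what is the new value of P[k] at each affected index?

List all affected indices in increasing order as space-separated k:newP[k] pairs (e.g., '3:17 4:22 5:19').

Answer: 1:22 2:42 3:47 4:50 5:52 6:42 7:60 8:63 9:81

Derivation:
P[k] = A[0] + ... + A[k]
P[k] includes A[1] iff k >= 1
Affected indices: 1, 2, ..., 9; delta = 8
  P[1]: 14 + 8 = 22
  P[2]: 34 + 8 = 42
  P[3]: 39 + 8 = 47
  P[4]: 42 + 8 = 50
  P[5]: 44 + 8 = 52
  P[6]: 34 + 8 = 42
  P[7]: 52 + 8 = 60
  P[8]: 55 + 8 = 63
  P[9]: 73 + 8 = 81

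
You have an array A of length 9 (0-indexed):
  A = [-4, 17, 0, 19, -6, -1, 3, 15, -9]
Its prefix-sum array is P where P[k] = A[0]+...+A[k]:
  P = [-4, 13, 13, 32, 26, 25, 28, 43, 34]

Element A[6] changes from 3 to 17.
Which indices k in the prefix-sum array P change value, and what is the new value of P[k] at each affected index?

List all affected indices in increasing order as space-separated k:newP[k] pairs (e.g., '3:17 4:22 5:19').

P[k] = A[0] + ... + A[k]
P[k] includes A[6] iff k >= 6
Affected indices: 6, 7, ..., 8; delta = 14
  P[6]: 28 + 14 = 42
  P[7]: 43 + 14 = 57
  P[8]: 34 + 14 = 48

Answer: 6:42 7:57 8:48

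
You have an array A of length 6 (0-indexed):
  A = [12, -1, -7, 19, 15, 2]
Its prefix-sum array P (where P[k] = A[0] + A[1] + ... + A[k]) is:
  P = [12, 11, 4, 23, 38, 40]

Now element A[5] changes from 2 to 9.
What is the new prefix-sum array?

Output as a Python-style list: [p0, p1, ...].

Answer: [12, 11, 4, 23, 38, 47]

Derivation:
Change: A[5] 2 -> 9, delta = 7
P[k] for k < 5: unchanged (A[5] not included)
P[k] for k >= 5: shift by delta = 7
  P[0] = 12 + 0 = 12
  P[1] = 11 + 0 = 11
  P[2] = 4 + 0 = 4
  P[3] = 23 + 0 = 23
  P[4] = 38 + 0 = 38
  P[5] = 40 + 7 = 47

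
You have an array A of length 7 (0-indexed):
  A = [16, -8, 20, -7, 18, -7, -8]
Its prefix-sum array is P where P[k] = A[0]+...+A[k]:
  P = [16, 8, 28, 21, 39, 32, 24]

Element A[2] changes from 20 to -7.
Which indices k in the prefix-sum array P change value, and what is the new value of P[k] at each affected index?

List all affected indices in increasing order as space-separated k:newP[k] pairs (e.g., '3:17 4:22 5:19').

P[k] = A[0] + ... + A[k]
P[k] includes A[2] iff k >= 2
Affected indices: 2, 3, ..., 6; delta = -27
  P[2]: 28 + -27 = 1
  P[3]: 21 + -27 = -6
  P[4]: 39 + -27 = 12
  P[5]: 32 + -27 = 5
  P[6]: 24 + -27 = -3

Answer: 2:1 3:-6 4:12 5:5 6:-3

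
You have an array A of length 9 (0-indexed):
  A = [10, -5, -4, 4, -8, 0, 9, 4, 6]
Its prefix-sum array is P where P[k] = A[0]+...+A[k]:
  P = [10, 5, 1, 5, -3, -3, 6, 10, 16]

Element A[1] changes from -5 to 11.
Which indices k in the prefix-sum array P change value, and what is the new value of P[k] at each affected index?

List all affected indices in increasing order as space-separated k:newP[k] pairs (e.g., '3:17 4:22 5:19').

P[k] = A[0] + ... + A[k]
P[k] includes A[1] iff k >= 1
Affected indices: 1, 2, ..., 8; delta = 16
  P[1]: 5 + 16 = 21
  P[2]: 1 + 16 = 17
  P[3]: 5 + 16 = 21
  P[4]: -3 + 16 = 13
  P[5]: -3 + 16 = 13
  P[6]: 6 + 16 = 22
  P[7]: 10 + 16 = 26
  P[8]: 16 + 16 = 32

Answer: 1:21 2:17 3:21 4:13 5:13 6:22 7:26 8:32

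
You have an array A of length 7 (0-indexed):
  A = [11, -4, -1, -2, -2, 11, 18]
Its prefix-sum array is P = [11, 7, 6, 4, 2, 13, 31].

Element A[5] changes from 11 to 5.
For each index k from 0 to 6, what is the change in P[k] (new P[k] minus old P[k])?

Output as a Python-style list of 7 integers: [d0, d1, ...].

Answer: [0, 0, 0, 0, 0, -6, -6]

Derivation:
Element change: A[5] 11 -> 5, delta = -6
For k < 5: P[k] unchanged, delta_P[k] = 0
For k >= 5: P[k] shifts by exactly -6
Delta array: [0, 0, 0, 0, 0, -6, -6]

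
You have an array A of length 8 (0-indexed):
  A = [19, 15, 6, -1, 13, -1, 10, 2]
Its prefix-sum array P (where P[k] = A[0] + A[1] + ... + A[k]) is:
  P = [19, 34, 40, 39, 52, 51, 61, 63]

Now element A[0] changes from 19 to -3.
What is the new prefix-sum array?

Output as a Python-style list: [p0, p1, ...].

Answer: [-3, 12, 18, 17, 30, 29, 39, 41]

Derivation:
Change: A[0] 19 -> -3, delta = -22
P[k] for k < 0: unchanged (A[0] not included)
P[k] for k >= 0: shift by delta = -22
  P[0] = 19 + -22 = -3
  P[1] = 34 + -22 = 12
  P[2] = 40 + -22 = 18
  P[3] = 39 + -22 = 17
  P[4] = 52 + -22 = 30
  P[5] = 51 + -22 = 29
  P[6] = 61 + -22 = 39
  P[7] = 63 + -22 = 41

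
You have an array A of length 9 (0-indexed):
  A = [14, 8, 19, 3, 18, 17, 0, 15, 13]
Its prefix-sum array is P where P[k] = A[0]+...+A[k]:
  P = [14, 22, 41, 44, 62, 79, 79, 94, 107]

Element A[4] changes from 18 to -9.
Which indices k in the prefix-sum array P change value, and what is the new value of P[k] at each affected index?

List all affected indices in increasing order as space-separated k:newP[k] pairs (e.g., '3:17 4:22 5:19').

Answer: 4:35 5:52 6:52 7:67 8:80

Derivation:
P[k] = A[0] + ... + A[k]
P[k] includes A[4] iff k >= 4
Affected indices: 4, 5, ..., 8; delta = -27
  P[4]: 62 + -27 = 35
  P[5]: 79 + -27 = 52
  P[6]: 79 + -27 = 52
  P[7]: 94 + -27 = 67
  P[8]: 107 + -27 = 80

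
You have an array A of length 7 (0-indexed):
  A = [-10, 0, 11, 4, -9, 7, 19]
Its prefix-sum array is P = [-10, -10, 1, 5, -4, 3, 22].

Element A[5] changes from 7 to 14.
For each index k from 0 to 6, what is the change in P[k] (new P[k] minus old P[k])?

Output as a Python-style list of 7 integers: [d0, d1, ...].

Element change: A[5] 7 -> 14, delta = 7
For k < 5: P[k] unchanged, delta_P[k] = 0
For k >= 5: P[k] shifts by exactly 7
Delta array: [0, 0, 0, 0, 0, 7, 7]

Answer: [0, 0, 0, 0, 0, 7, 7]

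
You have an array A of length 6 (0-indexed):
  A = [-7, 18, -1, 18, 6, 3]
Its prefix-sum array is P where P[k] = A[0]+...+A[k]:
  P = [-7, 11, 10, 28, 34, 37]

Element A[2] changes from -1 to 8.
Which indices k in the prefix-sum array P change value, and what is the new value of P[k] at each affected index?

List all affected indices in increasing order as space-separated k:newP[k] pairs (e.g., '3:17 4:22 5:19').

P[k] = A[0] + ... + A[k]
P[k] includes A[2] iff k >= 2
Affected indices: 2, 3, ..., 5; delta = 9
  P[2]: 10 + 9 = 19
  P[3]: 28 + 9 = 37
  P[4]: 34 + 9 = 43
  P[5]: 37 + 9 = 46

Answer: 2:19 3:37 4:43 5:46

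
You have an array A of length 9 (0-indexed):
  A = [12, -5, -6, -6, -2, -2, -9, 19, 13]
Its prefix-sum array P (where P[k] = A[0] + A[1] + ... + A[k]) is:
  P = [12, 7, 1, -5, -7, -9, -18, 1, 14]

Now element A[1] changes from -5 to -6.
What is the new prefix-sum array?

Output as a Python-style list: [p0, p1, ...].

Answer: [12, 6, 0, -6, -8, -10, -19, 0, 13]

Derivation:
Change: A[1] -5 -> -6, delta = -1
P[k] for k < 1: unchanged (A[1] not included)
P[k] for k >= 1: shift by delta = -1
  P[0] = 12 + 0 = 12
  P[1] = 7 + -1 = 6
  P[2] = 1 + -1 = 0
  P[3] = -5 + -1 = -6
  P[4] = -7 + -1 = -8
  P[5] = -9 + -1 = -10
  P[6] = -18 + -1 = -19
  P[7] = 1 + -1 = 0
  P[8] = 14 + -1 = 13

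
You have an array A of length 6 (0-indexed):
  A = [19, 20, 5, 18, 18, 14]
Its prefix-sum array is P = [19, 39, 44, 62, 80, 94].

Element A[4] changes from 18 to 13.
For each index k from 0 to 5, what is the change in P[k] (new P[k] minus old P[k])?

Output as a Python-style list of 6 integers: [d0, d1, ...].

Answer: [0, 0, 0, 0, -5, -5]

Derivation:
Element change: A[4] 18 -> 13, delta = -5
For k < 4: P[k] unchanged, delta_P[k] = 0
For k >= 4: P[k] shifts by exactly -5
Delta array: [0, 0, 0, 0, -5, -5]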